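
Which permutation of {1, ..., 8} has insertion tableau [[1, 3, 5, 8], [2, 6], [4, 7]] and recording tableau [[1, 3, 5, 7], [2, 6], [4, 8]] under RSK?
4 2 3 1 7 6 8 5

Reverse RSK: for i = n, n-1, ..., 1, locate i in Q, remove the corresponding corner cell from P, and reverse-bump its entry up through P; the value ejected from row 1 is w(i).

So w = 4 2 3 1 7 6 8 5.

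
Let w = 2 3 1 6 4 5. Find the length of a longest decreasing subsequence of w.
2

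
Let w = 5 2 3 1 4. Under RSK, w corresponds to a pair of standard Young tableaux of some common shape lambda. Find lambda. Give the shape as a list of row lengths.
RSK row insertion gives P = [[1, 3, 4], [2], [5]], which has shape [3, 1, 1].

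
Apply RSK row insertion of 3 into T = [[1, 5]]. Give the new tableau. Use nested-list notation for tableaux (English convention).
[[1, 3], [5]]

In row 1, 3 replaces 5 (the leftmost entry greater than 3); 5 is bumped to row 2. 5 starts a new row 2. The new tableau is [[1, 3], [5]].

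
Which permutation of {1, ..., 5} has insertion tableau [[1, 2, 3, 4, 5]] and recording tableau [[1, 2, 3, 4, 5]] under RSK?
Reverse the RSK construction: for i from n down to 1, find the cell of Q containing i, remove the entry at that cell from P, and reverse-bump it up through P; the value ejected from row 1 is w(i).

Step i=5: Q has 5 at row 1, column 5; remove that cell from P, ejecting 5. So w(5) = 5. P is now [[1, 2, 3, 4]].
Step i=4: Q has 4 at row 1, column 4; remove that cell from P, ejecting 4. So w(4) = 4. P is now [[1, 2, 3]].
Step i=3: Q has 3 at row 1, column 3; remove that cell from P, ejecting 3. So w(3) = 3. P is now [[1, 2]].
Step i=2: Q has 2 at row 1, column 2; remove that cell from P, ejecting 2. So w(2) = 2. P is now [[1]].
Step i=1: Q has 1 at row 1, column 1; remove that cell from P, ejecting 1. So w(1) = 1. P is now [].

So w = 1 2 3 4 5.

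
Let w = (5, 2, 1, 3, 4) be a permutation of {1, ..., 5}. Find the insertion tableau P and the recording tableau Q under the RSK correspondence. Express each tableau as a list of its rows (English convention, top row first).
Insert each entry of the permutation into P by Schensted row insertion, recording in Q the position of each new cell.

Insert 5: appended to row 1. P = [[5]].
Insert 2: 2 bumps 5 from row 1; 5 starts row 2. P = [[2], [5]].
Insert 1: 1 bumps 2 from row 1; 2 bumps 5 from row 2; 5 starts row 3. P = [[1], [2], [5]].
Insert 3: appended to row 1. P = [[1, 3], [2], [5]].
Insert 4: appended to row 1. P = [[1, 3, 4], [2], [5]].

So P = [[1, 3, 4], [2], [5]], Q = [[1, 4, 5], [2], [3]].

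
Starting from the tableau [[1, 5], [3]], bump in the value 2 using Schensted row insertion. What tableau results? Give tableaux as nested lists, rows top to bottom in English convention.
[[1, 2], [3, 5]]

In row 1, 2 replaces 5 (the leftmost entry greater than 2); 5 is bumped to row 2. 5 is appended to row 2. The new tableau is [[1, 2], [3, 5]].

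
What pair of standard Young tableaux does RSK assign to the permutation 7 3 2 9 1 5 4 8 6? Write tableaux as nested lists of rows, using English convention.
P = [[1, 4, 6], [2, 5, 8], [3, 9], [7]], Q = [[1, 4, 8], [2, 6, 9], [3, 7], [5]]

Insert each entry of the permutation into P by Schensted row insertion, recording in Q the position of each new cell.

Insert 7: appended to row 1. P = [[7]].
Insert 3: 3 bumps 7 from row 1; 7 starts row 2. P = [[3], [7]].
Insert 2: 2 bumps 3 from row 1; 3 bumps 7 from row 2; 7 starts row 3. P = [[2], [3], [7]].
Insert 9: appended to row 1. P = [[2, 9], [3], [7]].
Insert 1: 1 bumps 2 from row 1; 2 bumps 3 from row 2; 3 bumps 7 from row 3; 7 starts row 4. P = [[1, 9], [2], [3], [7]].
Insert 5: 5 bumps 9 from row 1; 9 appends to row 2. P = [[1, 5], [2, 9], [3], [7]].
Insert 4: 4 bumps 5 from row 1; 5 bumps 9 from row 2; 9 appends to row 3. P = [[1, 4], [2, 5], [3, 9], [7]].
Insert 8: appended to row 1. P = [[1, 4, 8], [2, 5], [3, 9], [7]].
Insert 6: 6 bumps 8 from row 1; 8 appends to row 2. P = [[1, 4, 6], [2, 5, 8], [3, 9], [7]].

So P = [[1, 4, 6], [2, 5, 8], [3, 9], [7]], Q = [[1, 4, 8], [2, 6, 9], [3, 7], [5]].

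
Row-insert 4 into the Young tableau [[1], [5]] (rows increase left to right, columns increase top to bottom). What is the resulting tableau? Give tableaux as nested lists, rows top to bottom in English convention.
[[1, 4], [5]]

4 is larger than every entry of row 1, so it is appended to row 1. The new tableau is [[1, 4], [5]].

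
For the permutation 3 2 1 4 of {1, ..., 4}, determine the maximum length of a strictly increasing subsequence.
2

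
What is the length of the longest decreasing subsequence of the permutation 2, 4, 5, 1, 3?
2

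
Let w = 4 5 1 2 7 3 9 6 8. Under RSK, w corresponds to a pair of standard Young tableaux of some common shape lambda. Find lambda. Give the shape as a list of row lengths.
Row-insert each entry into an empty tableau.

After inserting 4: P = [[4]].
After inserting 5: P = [[4, 5]].
After inserting 1: P = [[1, 5], [4]].
After inserting 2: P = [[1, 2], [4, 5]].
After inserting 7: P = [[1, 2, 7], [4, 5]].
After inserting 3: P = [[1, 2, 3], [4, 5, 7]].
After inserting 9: P = [[1, 2, 3, 9], [4, 5, 7]].
After inserting 6: P = [[1, 2, 3, 6], [4, 5, 7, 9]].
After inserting 8: P = [[1, 2, 3, 6, 8], [4, 5, 7, 9]].

The final insertion tableau P = [[1, 2, 3, 6, 8], [4, 5, 7, 9]] has shape [5, 4].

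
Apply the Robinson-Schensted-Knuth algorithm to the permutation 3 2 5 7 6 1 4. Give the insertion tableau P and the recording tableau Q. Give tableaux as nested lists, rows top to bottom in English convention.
P = [[1, 4, 6], [2, 5], [3, 7]], Q = [[1, 3, 4], [2, 5], [6, 7]]

Insert each entry of the permutation into P by Schensted row insertion, recording in Q the position of each new cell.

Insert 3: appended to row 1. P = [[3]], Q = [[1]].
Insert 2: 2 bumps 3 from row 1; 3 starts row 2. P = [[2], [3]], Q = [[1], [2]].
Insert 5: appended to row 1. P = [[2, 5], [3]], Q = [[1, 3], [2]].
Insert 7: appended to row 1. P = [[2, 5, 7], [3]], Q = [[1, 3, 4], [2]].
Insert 6: 6 bumps 7 from row 1; 7 appends to row 2. P = [[2, 5, 6], [3, 7]], Q = [[1, 3, 4], [2, 5]].
Insert 1: 1 bumps 2 from row 1; 2 bumps 3 from row 2; 3 starts row 3. P = [[1, 5, 6], [2, 7], [3]], Q = [[1, 3, 4], [2, 5], [6]].
Insert 4: 4 bumps 5 from row 1; 5 bumps 7 from row 2; 7 appends to row 3. P = [[1, 4, 6], [2, 5], [3, 7]], Q = [[1, 3, 4], [2, 5], [6, 7]].

So P = [[1, 4, 6], [2, 5], [3, 7]], Q = [[1, 3, 4], [2, 5], [6, 7]].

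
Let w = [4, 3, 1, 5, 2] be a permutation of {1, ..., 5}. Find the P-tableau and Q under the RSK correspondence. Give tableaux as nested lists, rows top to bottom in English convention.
Insert each entry of the permutation into P by Schensted row insertion, recording in Q the position of each new cell.

Insert 4: appended to row 1. P = [[4]].
Insert 3: 3 bumps 4 from row 1; 4 starts row 2. P = [[3], [4]].
Insert 1: 1 bumps 3 from row 1; 3 bumps 4 from row 2; 4 starts row 3. P = [[1], [3], [4]].
Insert 5: appended to row 1. P = [[1, 5], [3], [4]].
Insert 2: 2 bumps 5 from row 1; 5 appends to row 2. P = [[1, 2], [3, 5], [4]].

So P = [[1, 2], [3, 5], [4]], Q = [[1, 4], [2, 5], [3]].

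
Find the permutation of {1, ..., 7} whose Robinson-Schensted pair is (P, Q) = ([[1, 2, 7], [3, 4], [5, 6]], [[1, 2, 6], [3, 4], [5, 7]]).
5 6 3 4 1 7 2

Reverse the RSK construction: for i from n down to 1, find the cell of Q containing i, remove the entry at that cell from P, and reverse-bump it up through P; the value ejected from row 1 is w(i).

Step i=7: Q has 7 at row 3, column 2; remove 6 from row 3 of P and reverse-bump: 6 enters row 2 and ejects 4; 4 enters row 1 and ejects 2. So w(7) = 2. P is now [[1, 4, 7], [3, 6], [5]].
Step i=6: Q has 6 at row 1, column 3; remove that cell from P, ejecting 7. So w(6) = 7. P is now [[1, 4], [3, 6], [5]].
Step i=5: Q has 5 at row 3, column 1; remove 5 from row 3 of P and reverse-bump: 5 enters row 2 and ejects 3; 3 enters row 1 and ejects 1. So w(5) = 1. P is now [[3, 4], [5, 6]].
Step i=4: Q has 4 at row 2, column 2; remove 6 from row 2 of P and reverse-bump: 6 enters row 1 and ejects 4. So w(4) = 4. P is now [[3, 6], [5]].
Step i=3: Q has 3 at row 2, column 1; remove 5 from row 2 of P and reverse-bump: 5 enters row 1 and ejects 3. So w(3) = 3. P is now [[5, 6]].
Step i=2: Q has 2 at row 1, column 2; remove that cell from P, ejecting 6. So w(2) = 6. P is now [[5]].
Step i=1: Q has 1 at row 1, column 1; remove that cell from P, ejecting 5. So w(1) = 5. P is now [].

So w = 5 6 3 4 1 7 2.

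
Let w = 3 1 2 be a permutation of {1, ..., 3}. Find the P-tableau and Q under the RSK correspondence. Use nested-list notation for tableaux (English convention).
Insert each entry of the permutation into P by Schensted row insertion, recording in Q the position of each new cell.

Insert 3: appended to row 1. P = [[3]], Q = [[1]].
Insert 1: 1 bumps 3 from row 1; 3 starts row 2. P = [[1], [3]], Q = [[1], [2]].
Insert 2: appended to row 1. P = [[1, 2], [3]], Q = [[1, 3], [2]].

So P = [[1, 2], [3]], Q = [[1, 3], [2]].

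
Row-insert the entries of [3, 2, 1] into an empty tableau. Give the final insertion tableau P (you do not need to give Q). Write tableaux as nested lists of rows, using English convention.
After inserting 3: P = [[3]].
After inserting 2: P = [[2], [3]].
After inserting 1: P = [[1], [2], [3]].

So P = [[1], [2], [3]].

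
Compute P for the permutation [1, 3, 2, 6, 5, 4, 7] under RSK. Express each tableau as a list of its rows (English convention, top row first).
Insert 1: appended to row 1. P = [[1]].
Insert 3: appended to row 1. P = [[1, 3]].
Insert 2: 2 bumps 3 from row 1; 3 starts row 2. P = [[1, 2], [3]].
Insert 6: appended to row 1. P = [[1, 2, 6], [3]].
Insert 5: 5 bumps 6 from row 1; 6 appends to row 2. P = [[1, 2, 5], [3, 6]].
Insert 4: 4 bumps 5 from row 1; 5 bumps 6 from row 2; 6 starts row 3. P = [[1, 2, 4], [3, 5], [6]].
Insert 7: appended to row 1. P = [[1, 2, 4, 7], [3, 5], [6]].

So P = [[1, 2, 4, 7], [3, 5], [6]].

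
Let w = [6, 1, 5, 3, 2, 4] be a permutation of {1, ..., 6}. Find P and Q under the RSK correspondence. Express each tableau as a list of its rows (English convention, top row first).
Insert each entry of the permutation into P by Schensted row insertion, recording in Q the position of each new cell.

After inserting 6: P = [[6]].
After inserting 1: P = [[1], [6]].
After inserting 5: P = [[1, 5], [6]].
After inserting 3: P = [[1, 3], [5], [6]].
After inserting 2: P = [[1, 2], [3], [5], [6]].
After inserting 4: P = [[1, 2, 4], [3], [5], [6]].

So P = [[1, 2, 4], [3], [5], [6]], Q = [[1, 3, 6], [2], [4], [5]].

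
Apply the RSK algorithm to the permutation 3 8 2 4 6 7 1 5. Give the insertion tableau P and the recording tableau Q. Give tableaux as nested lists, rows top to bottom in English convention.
Insert each entry of the permutation into P by Schensted row insertion, recording in Q the position of each new cell.

Insert 3: appended to row 1. P = [[3]].
Insert 8: appended to row 1. P = [[3, 8]].
Insert 2: 2 bumps 3 from row 1; 3 starts row 2. P = [[2, 8], [3]].
Insert 4: 4 bumps 8 from row 1; 8 appends to row 2. P = [[2, 4], [3, 8]].
Insert 6: appended to row 1. P = [[2, 4, 6], [3, 8]].
Insert 7: appended to row 1. P = [[2, 4, 6, 7], [3, 8]].
Insert 1: 1 bumps 2 from row 1; 2 bumps 3 from row 2; 3 starts row 3. P = [[1, 4, 6, 7], [2, 8], [3]].
Insert 5: 5 bumps 6 from row 1; 6 bumps 8 from row 2; 8 appends to row 3. P = [[1, 4, 5, 7], [2, 6], [3, 8]].

So P = [[1, 4, 5, 7], [2, 6], [3, 8]], Q = [[1, 2, 5, 6], [3, 4], [7, 8]].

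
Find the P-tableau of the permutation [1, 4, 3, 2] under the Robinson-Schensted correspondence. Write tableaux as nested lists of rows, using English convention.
Insert 1: appended to row 1. P = [[1]].
Insert 4: appended to row 1. P = [[1, 4]].
Insert 3: 3 bumps 4 from row 1; 4 starts row 2. P = [[1, 3], [4]].
Insert 2: 2 bumps 3 from row 1; 3 bumps 4 from row 2; 4 starts row 3. P = [[1, 2], [3], [4]].

So P = [[1, 2], [3], [4]].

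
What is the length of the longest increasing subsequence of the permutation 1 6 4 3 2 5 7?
4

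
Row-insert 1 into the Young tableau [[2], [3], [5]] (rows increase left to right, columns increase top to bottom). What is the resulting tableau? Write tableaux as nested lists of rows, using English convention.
In row 1, 1 replaces 2 (the leftmost entry greater than 1); 2 is bumped to row 2. In row 2, 2 replaces 3 (the leftmost entry greater than 2); 3 is bumped to row 3. In row 3, 3 replaces 5 (the leftmost entry greater than 3); 5 is bumped to row 4. 5 starts a new row 4. The new tableau is [[1], [2], [3], [5]].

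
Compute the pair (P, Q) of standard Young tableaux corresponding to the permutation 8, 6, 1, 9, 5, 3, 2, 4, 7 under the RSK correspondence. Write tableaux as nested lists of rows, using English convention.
Insert each entry of the permutation into P by Schensted row insertion, recording in Q the position of each new cell.

Insert 8: appended to row 1. P = [[8]], Q = [[1]].
Insert 6: 6 bumps 8 from row 1; 8 starts row 2. P = [[6], [8]], Q = [[1], [2]].
Insert 1: 1 bumps 6 from row 1; 6 bumps 8 from row 2; 8 starts row 3. P = [[1], [6], [8]], Q = [[1], [2], [3]].
Insert 9: appended to row 1. P = [[1, 9], [6], [8]], Q = [[1, 4], [2], [3]].
Insert 5: 5 bumps 9 from row 1; 9 appends to row 2. P = [[1, 5], [6, 9], [8]], Q = [[1, 4], [2, 5], [3]].
Insert 3: 3 bumps 5 from row 1; 5 bumps 6 from row 2; 6 bumps 8 from row 3; 8 starts row 4. P = [[1, 3], [5, 9], [6], [8]], Q = [[1, 4], [2, 5], [3], [6]].
Insert 2: 2 bumps 3 from row 1; 3 bumps 5 from row 2; 5 bumps 6 from row 3; 6 bumps 8 from row 4; 8 starts row 5. P = [[1, 2], [3, 9], [5], [6], [8]], Q = [[1, 4], [2, 5], [3], [6], [7]].
Insert 4: appended to row 1. P = [[1, 2, 4], [3, 9], [5], [6], [8]], Q = [[1, 4, 8], [2, 5], [3], [6], [7]].
Insert 7: appended to row 1. P = [[1, 2, 4, 7], [3, 9], [5], [6], [8]], Q = [[1, 4, 8, 9], [2, 5], [3], [6], [7]].

So P = [[1, 2, 4, 7], [3, 9], [5], [6], [8]], Q = [[1, 4, 8, 9], [2, 5], [3], [6], [7]].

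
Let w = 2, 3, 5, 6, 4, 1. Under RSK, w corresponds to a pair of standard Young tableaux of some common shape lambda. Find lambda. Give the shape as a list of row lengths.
Row-insert each entry into an empty tableau.

After inserting 2: P = [[2]].
After inserting 3: P = [[2, 3]].
After inserting 5: P = [[2, 3, 5]].
After inserting 6: P = [[2, 3, 5, 6]].
After inserting 4: P = [[2, 3, 4, 6], [5]].
After inserting 1: P = [[1, 3, 4, 6], [2], [5]].

The final insertion tableau P = [[1, 3, 4, 6], [2], [5]] has shape [4, 1, 1].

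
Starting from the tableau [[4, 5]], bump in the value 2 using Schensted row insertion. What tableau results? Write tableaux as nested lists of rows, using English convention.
In row 1, 2 replaces 4 (the leftmost entry greater than 2); 4 is bumped to row 2. 4 starts a new row 2. The new tableau is [[2, 5], [4]].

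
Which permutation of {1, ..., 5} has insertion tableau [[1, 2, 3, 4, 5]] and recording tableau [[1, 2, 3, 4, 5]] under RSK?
1 2 3 4 5

Reverse the RSK construction: for i from n down to 1, find the cell of Q containing i, remove the entry at that cell from P, and reverse-bump it up through P; the value ejected from row 1 is w(i).

Step i=5: Q has 5 at row 1, column 5; remove that cell from P, ejecting 5. So w(5) = 5. P is now [[1, 2, 3, 4]].
Step i=4: Q has 4 at row 1, column 4; remove that cell from P, ejecting 4. So w(4) = 4. P is now [[1, 2, 3]].
Step i=3: Q has 3 at row 1, column 3; remove that cell from P, ejecting 3. So w(3) = 3. P is now [[1, 2]].
Step i=2: Q has 2 at row 1, column 2; remove that cell from P, ejecting 2. So w(2) = 2. P is now [[1]].
Step i=1: Q has 1 at row 1, column 1; remove that cell from P, ejecting 1. So w(1) = 1. P is now [].

So w = 1 2 3 4 5.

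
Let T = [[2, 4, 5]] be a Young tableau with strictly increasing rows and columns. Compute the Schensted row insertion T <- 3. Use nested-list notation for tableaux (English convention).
In row 1, 3 replaces 4 (the leftmost entry greater than 3); 4 is bumped to row 2. 4 starts a new row 2. The new tableau is [[2, 3, 5], [4]].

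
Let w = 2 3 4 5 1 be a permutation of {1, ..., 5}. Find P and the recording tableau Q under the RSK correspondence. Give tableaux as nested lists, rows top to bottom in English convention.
Insert each entry of the permutation into P by Schensted row insertion, recording in Q the position of each new cell.

After inserting 2: P = [[2]].
After inserting 3: P = [[2, 3]].
After inserting 4: P = [[2, 3, 4]].
After inserting 5: P = [[2, 3, 4, 5]].
After inserting 1: P = [[1, 3, 4, 5], [2]].

So P = [[1, 3, 4, 5], [2]], Q = [[1, 2, 3, 4], [5]].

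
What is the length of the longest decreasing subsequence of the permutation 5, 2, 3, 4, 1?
3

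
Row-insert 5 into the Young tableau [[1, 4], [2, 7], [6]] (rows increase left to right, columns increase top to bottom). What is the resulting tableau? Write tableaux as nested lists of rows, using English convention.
5 is larger than every entry of row 1, so it is appended to row 1. The new tableau is [[1, 4, 5], [2, 7], [6]].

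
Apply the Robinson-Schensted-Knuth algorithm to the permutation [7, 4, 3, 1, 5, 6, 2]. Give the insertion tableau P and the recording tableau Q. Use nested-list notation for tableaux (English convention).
Insert each entry of the permutation into P by Schensted row insertion, recording in Q the position of each new cell.

Insert 7: appended to row 1. P = [[7]], Q = [[1]].
Insert 4: 4 bumps 7 from row 1; 7 starts row 2. P = [[4], [7]], Q = [[1], [2]].
Insert 3: 3 bumps 4 from row 1; 4 bumps 7 from row 2; 7 starts row 3. P = [[3], [4], [7]], Q = [[1], [2], [3]].
Insert 1: 1 bumps 3 from row 1; 3 bumps 4 from row 2; 4 bumps 7 from row 3; 7 starts row 4. P = [[1], [3], [4], [7]], Q = [[1], [2], [3], [4]].
Insert 5: appended to row 1. P = [[1, 5], [3], [4], [7]], Q = [[1, 5], [2], [3], [4]].
Insert 6: appended to row 1. P = [[1, 5, 6], [3], [4], [7]], Q = [[1, 5, 6], [2], [3], [4]].
Insert 2: 2 bumps 5 from row 1; 5 appends to row 2. P = [[1, 2, 6], [3, 5], [4], [7]], Q = [[1, 5, 6], [2, 7], [3], [4]].

So P = [[1, 2, 6], [3, 5], [4], [7]], Q = [[1, 5, 6], [2, 7], [3], [4]].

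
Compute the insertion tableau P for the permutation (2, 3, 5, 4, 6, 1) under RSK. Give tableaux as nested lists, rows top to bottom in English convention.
After inserting 2: P = [[2]].
After inserting 3: P = [[2, 3]].
After inserting 5: P = [[2, 3, 5]].
After inserting 4: P = [[2, 3, 4], [5]].
After inserting 6: P = [[2, 3, 4, 6], [5]].
After inserting 1: P = [[1, 3, 4, 6], [2], [5]].

So P = [[1, 3, 4, 6], [2], [5]].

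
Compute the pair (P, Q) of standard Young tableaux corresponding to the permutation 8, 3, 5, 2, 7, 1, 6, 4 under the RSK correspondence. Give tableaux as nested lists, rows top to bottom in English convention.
P = [[1, 4, 6], [2, 5], [3, 7], [8]], Q = [[1, 3, 5], [2, 7], [4, 8], [6]]

Insert each entry of the permutation into P by Schensted row insertion, recording in Q the position of each new cell.

Insert 8: appended to row 1. P = [[8]].
Insert 3: 3 bumps 8 from row 1; 8 starts row 2. P = [[3], [8]].
Insert 5: appended to row 1. P = [[3, 5], [8]].
Insert 2: 2 bumps 3 from row 1; 3 bumps 8 from row 2; 8 starts row 3. P = [[2, 5], [3], [8]].
Insert 7: appended to row 1. P = [[2, 5, 7], [3], [8]].
Insert 1: 1 bumps 2 from row 1; 2 bumps 3 from row 2; 3 bumps 8 from row 3; 8 starts row 4. P = [[1, 5, 7], [2], [3], [8]].
Insert 6: 6 bumps 7 from row 1; 7 appends to row 2. P = [[1, 5, 6], [2, 7], [3], [8]].
Insert 4: 4 bumps 5 from row 1; 5 bumps 7 from row 2; 7 appends to row 3. P = [[1, 4, 6], [2, 5], [3, 7], [8]].

So P = [[1, 4, 6], [2, 5], [3, 7], [8]], Q = [[1, 3, 5], [2, 7], [4, 8], [6]].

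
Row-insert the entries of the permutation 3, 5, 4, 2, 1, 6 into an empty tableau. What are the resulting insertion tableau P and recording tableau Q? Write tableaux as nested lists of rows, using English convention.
Insert each entry of the permutation into P by Schensted row insertion, recording in Q the position of each new cell.

After inserting 3: P = [[3]].
After inserting 5: P = [[3, 5]].
After inserting 4: P = [[3, 4], [5]].
After inserting 2: P = [[2, 4], [3], [5]].
After inserting 1: P = [[1, 4], [2], [3], [5]].
After inserting 6: P = [[1, 4, 6], [2], [3], [5]].

So P = [[1, 4, 6], [2], [3], [5]], Q = [[1, 2, 6], [3], [4], [5]].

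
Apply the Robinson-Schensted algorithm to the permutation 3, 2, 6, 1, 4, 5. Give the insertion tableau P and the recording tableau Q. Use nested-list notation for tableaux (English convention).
P = [[1, 4, 5], [2, 6], [3]], Q = [[1, 3, 6], [2, 5], [4]]

Insert each entry of the permutation into P by Schensted row insertion, recording in Q the position of each new cell.

Insert 3: appended to row 1. P = [[3]], Q = [[1]].
Insert 2: 2 bumps 3 from row 1; 3 starts row 2. P = [[2], [3]], Q = [[1], [2]].
Insert 6: appended to row 1. P = [[2, 6], [3]], Q = [[1, 3], [2]].
Insert 1: 1 bumps 2 from row 1; 2 bumps 3 from row 2; 3 starts row 3. P = [[1, 6], [2], [3]], Q = [[1, 3], [2], [4]].
Insert 4: 4 bumps 6 from row 1; 6 appends to row 2. P = [[1, 4], [2, 6], [3]], Q = [[1, 3], [2, 5], [4]].
Insert 5: appended to row 1. P = [[1, 4, 5], [2, 6], [3]], Q = [[1, 3, 6], [2, 5], [4]].

So P = [[1, 4, 5], [2, 6], [3]], Q = [[1, 3, 6], [2, 5], [4]].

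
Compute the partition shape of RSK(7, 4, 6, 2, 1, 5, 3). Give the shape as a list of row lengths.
[2, 2, 2, 1]

Row-insert each entry into an empty tableau.

After inserting 7: P = [[7]].
After inserting 4: P = [[4], [7]].
After inserting 6: P = [[4, 6], [7]].
After inserting 2: P = [[2, 6], [4], [7]].
After inserting 1: P = [[1, 6], [2], [4], [7]].
After inserting 5: P = [[1, 5], [2, 6], [4], [7]].
After inserting 3: P = [[1, 3], [2, 5], [4, 6], [7]].

The final insertion tableau P = [[1, 3], [2, 5], [4, 6], [7]] has shape [2, 2, 2, 1].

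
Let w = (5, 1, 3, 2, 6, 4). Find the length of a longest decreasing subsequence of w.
3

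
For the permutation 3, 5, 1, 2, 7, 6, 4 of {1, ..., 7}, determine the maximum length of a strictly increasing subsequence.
3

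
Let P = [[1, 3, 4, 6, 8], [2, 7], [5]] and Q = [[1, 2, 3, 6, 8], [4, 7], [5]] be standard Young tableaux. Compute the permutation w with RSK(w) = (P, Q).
Reverse the RSK construction: for i from n down to 1, find the cell of Q containing i, remove the entry at that cell from P, and reverse-bump it up through P; the value ejected from row 1 is w(i).

Step i=8: Q has 8 at row 1, column 5; remove that cell from P, ejecting 8. So w(8) = 8. P is now [[1, 3, 4, 6], [2, 7], [5]].
Step i=7: Q has 7 at row 2, column 2; remove 7 from row 2 of P and reverse-bump: 7 enters row 1 and ejects 6. So w(7) = 6. P is now [[1, 3, 4, 7], [2], [5]].
Step i=6: Q has 6 at row 1, column 4; remove that cell from P, ejecting 7. So w(6) = 7. P is now [[1, 3, 4], [2], [5]].
Step i=5: Q has 5 at row 3, column 1; remove 5 from row 3 of P and reverse-bump: 5 enters row 2 and ejects 2; 2 enters row 1 and ejects 1. So w(5) = 1. P is now [[2, 3, 4], [5]].
Step i=4: Q has 4 at row 2, column 1; remove 5 from row 2 of P and reverse-bump: 5 enters row 1 and ejects 4. So w(4) = 4. P is now [[2, 3, 5]].
Step i=3: Q has 3 at row 1, column 3; remove that cell from P, ejecting 5. So w(3) = 5. P is now [[2, 3]].
Step i=2: Q has 2 at row 1, column 2; remove that cell from P, ejecting 3. So w(2) = 3. P is now [[2]].
Step i=1: Q has 1 at row 1, column 1; remove that cell from P, ejecting 2. So w(1) = 2. P is now [].

So w = 2 3 5 4 1 7 6 8.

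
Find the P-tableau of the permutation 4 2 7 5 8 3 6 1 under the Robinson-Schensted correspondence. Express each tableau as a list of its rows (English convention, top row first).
After inserting 4: P = [[4]].
After inserting 2: P = [[2], [4]].
After inserting 7: P = [[2, 7], [4]].
After inserting 5: P = [[2, 5], [4, 7]].
After inserting 8: P = [[2, 5, 8], [4, 7]].
After inserting 3: P = [[2, 3, 8], [4, 5], [7]].
After inserting 6: P = [[2, 3, 6], [4, 5, 8], [7]].
After inserting 1: P = [[1, 3, 6], [2, 5, 8], [4], [7]].

So P = [[1, 3, 6], [2, 5, 8], [4], [7]].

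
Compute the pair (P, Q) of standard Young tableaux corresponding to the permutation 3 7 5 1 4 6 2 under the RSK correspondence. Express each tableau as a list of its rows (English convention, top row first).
Insert each entry of the permutation into P by Schensted row insertion, recording in Q the position of each new cell.

After inserting 3: P = [[3]].
After inserting 7: P = [[3, 7]].
After inserting 5: P = [[3, 5], [7]].
After inserting 1: P = [[1, 5], [3], [7]].
After inserting 4: P = [[1, 4], [3, 5], [7]].
After inserting 6: P = [[1, 4, 6], [3, 5], [7]].
After inserting 2: P = [[1, 2, 6], [3, 4], [5], [7]].

So P = [[1, 2, 6], [3, 4], [5], [7]], Q = [[1, 2, 6], [3, 5], [4], [7]].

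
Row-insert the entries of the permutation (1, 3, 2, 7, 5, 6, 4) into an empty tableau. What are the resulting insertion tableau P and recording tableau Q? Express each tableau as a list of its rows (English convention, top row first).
Insert each entry of the permutation into P by Schensted row insertion, recording in Q the position of each new cell.

Insert 1: appended to row 1. P = [[1]].
Insert 3: appended to row 1. P = [[1, 3]].
Insert 2: 2 bumps 3 from row 1; 3 starts row 2. P = [[1, 2], [3]].
Insert 7: appended to row 1. P = [[1, 2, 7], [3]].
Insert 5: 5 bumps 7 from row 1; 7 appends to row 2. P = [[1, 2, 5], [3, 7]].
Insert 6: appended to row 1. P = [[1, 2, 5, 6], [3, 7]].
Insert 4: 4 bumps 5 from row 1; 5 bumps 7 from row 2; 7 starts row 3. P = [[1, 2, 4, 6], [3, 5], [7]].

So P = [[1, 2, 4, 6], [3, 5], [7]], Q = [[1, 2, 4, 6], [3, 5], [7]].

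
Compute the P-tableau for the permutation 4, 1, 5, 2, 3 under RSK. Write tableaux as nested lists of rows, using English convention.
P = [[1, 2, 3], [4, 5]]

After inserting 4: P = [[4]].
After inserting 1: P = [[1], [4]].
After inserting 5: P = [[1, 5], [4]].
After inserting 2: P = [[1, 2], [4, 5]].
After inserting 3: P = [[1, 2, 3], [4, 5]].

So P = [[1, 2, 3], [4, 5]].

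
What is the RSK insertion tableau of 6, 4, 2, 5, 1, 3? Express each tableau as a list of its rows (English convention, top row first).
P = [[1, 3], [2, 5], [4], [6]]

After inserting 6: P = [[6]].
After inserting 4: P = [[4], [6]].
After inserting 2: P = [[2], [4], [6]].
After inserting 5: P = [[2, 5], [4], [6]].
After inserting 1: P = [[1, 5], [2], [4], [6]].
After inserting 3: P = [[1, 3], [2, 5], [4], [6]].

So P = [[1, 3], [2, 5], [4], [6]].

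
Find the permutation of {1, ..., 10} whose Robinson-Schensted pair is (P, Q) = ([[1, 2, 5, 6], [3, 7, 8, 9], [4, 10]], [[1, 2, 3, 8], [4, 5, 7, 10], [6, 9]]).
Reverse the RSK construction: for i from n down to 1, find the cell of Q containing i, remove the entry at that cell from P, and reverse-bump it up through P; the value ejected from row 1 is w(i).

Step i=10: Q has 10 at row 2, column 4; remove 9 from row 2 of P and reverse-bump: 9 enters row 1 and ejects 6. So w(10) = 6. P is now [[1, 2, 5, 9], [3, 7, 8], [4, 10]].
Step i=9: Q has 9 at row 3, column 2; remove 10 from row 3 of P and reverse-bump: 10 enters row 2 and ejects 8; 8 enters row 1 and ejects 5. So w(9) = 5. P is now [[1, 2, 8, 9], [3, 7, 10], [4]].
Step i=8: Q has 8 at row 1, column 4; remove that cell from P, ejecting 9. So w(8) = 9. P is now [[1, 2, 8], [3, 7, 10], [4]].
Step i=7: Q has 7 at row 2, column 3; remove 10 from row 2 of P and reverse-bump: 10 enters row 1 and ejects 8. So w(7) = 8. P is now [[1, 2, 10], [3, 7], [4]].
Step i=6: Q has 6 at row 3, column 1; remove 4 from row 3 of P and reverse-bump: 4 enters row 2 and ejects 3; 3 enters row 1 and ejects 2. So w(6) = 2. P is now [[1, 3, 10], [4, 7]].
Step i=5: Q has 5 at row 2, column 2; remove 7 from row 2 of P and reverse-bump: 7 enters row 1 and ejects 3. So w(5) = 3. P is now [[1, 7, 10], [4]].
Step i=4: Q has 4 at row 2, column 1; remove 4 from row 2 of P and reverse-bump: 4 enters row 1 and ejects 1. So w(4) = 1. P is now [[4, 7, 10]].
Step i=3: Q has 3 at row 1, column 3; remove that cell from P, ejecting 10. So w(3) = 10. P is now [[4, 7]].
Step i=2: Q has 2 at row 1, column 2; remove that cell from P, ejecting 7. So w(2) = 7. P is now [[4]].
Step i=1: Q has 1 at row 1, column 1; remove that cell from P, ejecting 4. So w(1) = 4. P is now [].

So w = 4 7 10 1 3 2 8 9 5 6.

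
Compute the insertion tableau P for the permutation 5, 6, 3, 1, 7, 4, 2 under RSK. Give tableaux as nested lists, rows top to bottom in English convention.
Insert 5: appended to row 1. P = [[5]].
Insert 6: appended to row 1. P = [[5, 6]].
Insert 3: 3 bumps 5 from row 1; 5 starts row 2. P = [[3, 6], [5]].
Insert 1: 1 bumps 3 from row 1; 3 bumps 5 from row 2; 5 starts row 3. P = [[1, 6], [3], [5]].
Insert 7: appended to row 1. P = [[1, 6, 7], [3], [5]].
Insert 4: 4 bumps 6 from row 1; 6 appends to row 2. P = [[1, 4, 7], [3, 6], [5]].
Insert 2: 2 bumps 4 from row 1; 4 bumps 6 from row 2; 6 appends to row 3. P = [[1, 2, 7], [3, 4], [5, 6]].

So P = [[1, 2, 7], [3, 4], [5, 6]].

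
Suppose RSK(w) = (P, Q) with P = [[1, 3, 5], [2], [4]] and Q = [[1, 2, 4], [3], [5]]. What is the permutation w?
Reverse the RSK construction: for i from n down to 1, find the cell of Q containing i, remove the entry at that cell from P, and reverse-bump it up through P; the value ejected from row 1 is w(i).

Step i=5: Q has 5 at row 3, column 1; remove 4 from row 3 of P and reverse-bump: 4 enters row 2 and ejects 2; 2 enters row 1 and ejects 1. So w(5) = 1. P is now [[2, 3, 5], [4]].
Step i=4: Q has 4 at row 1, column 3; remove that cell from P, ejecting 5. So w(4) = 5. P is now [[2, 3], [4]].
Step i=3: Q has 3 at row 2, column 1; remove 4 from row 2 of P and reverse-bump: 4 enters row 1 and ejects 3. So w(3) = 3. P is now [[2, 4]].
Step i=2: Q has 2 at row 1, column 2; remove that cell from P, ejecting 4. So w(2) = 4. P is now [[2]].
Step i=1: Q has 1 at row 1, column 1; remove that cell from P, ejecting 2. So w(1) = 2. P is now [].

So w = 2 4 3 5 1.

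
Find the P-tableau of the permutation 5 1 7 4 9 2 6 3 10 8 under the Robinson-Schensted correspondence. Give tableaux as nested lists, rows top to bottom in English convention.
P = [[1, 2, 3, 8], [4, 6, 9, 10], [5, 7]]

Insert 5: appended to row 1. P = [[5]].
Insert 1: 1 bumps 5 from row 1; 5 starts row 2. P = [[1], [5]].
Insert 7: appended to row 1. P = [[1, 7], [5]].
Insert 4: 4 bumps 7 from row 1; 7 appends to row 2. P = [[1, 4], [5, 7]].
Insert 9: appended to row 1. P = [[1, 4, 9], [5, 7]].
Insert 2: 2 bumps 4 from row 1; 4 bumps 5 from row 2; 5 starts row 3. P = [[1, 2, 9], [4, 7], [5]].
Insert 6: 6 bumps 9 from row 1; 9 appends to row 2. P = [[1, 2, 6], [4, 7, 9], [5]].
Insert 3: 3 bumps 6 from row 1; 6 bumps 7 from row 2; 7 appends to row 3. P = [[1, 2, 3], [4, 6, 9], [5, 7]].
Insert 10: appended to row 1. P = [[1, 2, 3, 10], [4, 6, 9], [5, 7]].
Insert 8: 8 bumps 10 from row 1; 10 appends to row 2. P = [[1, 2, 3, 8], [4, 6, 9, 10], [5, 7]].

So P = [[1, 2, 3, 8], [4, 6, 9, 10], [5, 7]].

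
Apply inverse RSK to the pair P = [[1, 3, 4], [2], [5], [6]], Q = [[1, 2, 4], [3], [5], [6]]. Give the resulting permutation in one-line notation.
Reverse RSK: for i = n, n-1, ..., 1, locate i in Q, remove the corresponding corner cell from P, and reverse-bump its entry up through P; the value ejected from row 1 is w(i).

So w = 2 6 3 5 4 1.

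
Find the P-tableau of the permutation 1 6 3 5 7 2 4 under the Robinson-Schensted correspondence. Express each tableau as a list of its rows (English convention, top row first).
P = [[1, 2, 4, 7], [3, 5], [6]]

Insert 1: appended to row 1. P = [[1]].
Insert 6: appended to row 1. P = [[1, 6]].
Insert 3: 3 bumps 6 from row 1; 6 starts row 2. P = [[1, 3], [6]].
Insert 5: appended to row 1. P = [[1, 3, 5], [6]].
Insert 7: appended to row 1. P = [[1, 3, 5, 7], [6]].
Insert 2: 2 bumps 3 from row 1; 3 bumps 6 from row 2; 6 starts row 3. P = [[1, 2, 5, 7], [3], [6]].
Insert 4: 4 bumps 5 from row 1; 5 appends to row 2. P = [[1, 2, 4, 7], [3, 5], [6]].

So P = [[1, 2, 4, 7], [3, 5], [6]].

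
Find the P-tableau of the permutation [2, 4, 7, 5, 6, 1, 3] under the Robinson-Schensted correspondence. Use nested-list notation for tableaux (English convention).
Insert 2: appended to row 1. P = [[2]].
Insert 4: appended to row 1. P = [[2, 4]].
Insert 7: appended to row 1. P = [[2, 4, 7]].
Insert 5: 5 bumps 7 from row 1; 7 starts row 2. P = [[2, 4, 5], [7]].
Insert 6: appended to row 1. P = [[2, 4, 5, 6], [7]].
Insert 1: 1 bumps 2 from row 1; 2 bumps 7 from row 2; 7 starts row 3. P = [[1, 4, 5, 6], [2], [7]].
Insert 3: 3 bumps 4 from row 1; 4 appends to row 2. P = [[1, 3, 5, 6], [2, 4], [7]].

So P = [[1, 3, 5, 6], [2, 4], [7]].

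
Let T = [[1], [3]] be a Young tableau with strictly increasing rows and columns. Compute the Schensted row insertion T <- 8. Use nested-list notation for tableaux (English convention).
[[1, 8], [3]]

8 is larger than every entry of row 1, so it is appended to row 1. The new tableau is [[1, 8], [3]].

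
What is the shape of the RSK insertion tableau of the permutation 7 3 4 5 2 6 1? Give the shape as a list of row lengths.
Row-insert each entry into an empty tableau.

After inserting 7: P = [[7]].
After inserting 3: P = [[3], [7]].
After inserting 4: P = [[3, 4], [7]].
After inserting 5: P = [[3, 4, 5], [7]].
After inserting 2: P = [[2, 4, 5], [3], [7]].
After inserting 6: P = [[2, 4, 5, 6], [3], [7]].
After inserting 1: P = [[1, 4, 5, 6], [2], [3], [7]].

The final insertion tableau P = [[1, 4, 5, 6], [2], [3], [7]] has shape [4, 1, 1, 1].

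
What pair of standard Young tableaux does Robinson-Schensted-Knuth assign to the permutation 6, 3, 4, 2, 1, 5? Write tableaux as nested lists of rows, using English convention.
P = [[1, 4, 5], [2], [3], [6]], Q = [[1, 3, 6], [2], [4], [5]]

Insert each entry of the permutation into P by Schensted row insertion, recording in Q the position of each new cell.

Insert 6: appended to row 1. P = [[6]], Q = [[1]].
Insert 3: 3 bumps 6 from row 1; 6 starts row 2. P = [[3], [6]], Q = [[1], [2]].
Insert 4: appended to row 1. P = [[3, 4], [6]], Q = [[1, 3], [2]].
Insert 2: 2 bumps 3 from row 1; 3 bumps 6 from row 2; 6 starts row 3. P = [[2, 4], [3], [6]], Q = [[1, 3], [2], [4]].
Insert 1: 1 bumps 2 from row 1; 2 bumps 3 from row 2; 3 bumps 6 from row 3; 6 starts row 4. P = [[1, 4], [2], [3], [6]], Q = [[1, 3], [2], [4], [5]].
Insert 5: appended to row 1. P = [[1, 4, 5], [2], [3], [6]], Q = [[1, 3, 6], [2], [4], [5]].

So P = [[1, 4, 5], [2], [3], [6]], Q = [[1, 3, 6], [2], [4], [5]].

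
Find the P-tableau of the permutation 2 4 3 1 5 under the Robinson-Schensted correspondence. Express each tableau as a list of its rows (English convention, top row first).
P = [[1, 3, 5], [2], [4]]

Insert 2: appended to row 1. P = [[2]].
Insert 4: appended to row 1. P = [[2, 4]].
Insert 3: 3 bumps 4 from row 1; 4 starts row 2. P = [[2, 3], [4]].
Insert 1: 1 bumps 2 from row 1; 2 bumps 4 from row 2; 4 starts row 3. P = [[1, 3], [2], [4]].
Insert 5: appended to row 1. P = [[1, 3, 5], [2], [4]].

So P = [[1, 3, 5], [2], [4]].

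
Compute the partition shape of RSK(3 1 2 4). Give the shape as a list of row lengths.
Row-insert each entry into an empty tableau.

After inserting 3: P = [[3]].
After inserting 1: P = [[1], [3]].
After inserting 2: P = [[1, 2], [3]].
After inserting 4: P = [[1, 2, 4], [3]].

The final insertion tableau P = [[1, 2, 4], [3]] has shape [3, 1].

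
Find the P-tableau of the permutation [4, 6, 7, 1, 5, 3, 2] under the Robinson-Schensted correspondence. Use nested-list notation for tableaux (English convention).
P = [[1, 2, 7], [3, 5], [4], [6]]

Insert 4: appended to row 1. P = [[4]].
Insert 6: appended to row 1. P = [[4, 6]].
Insert 7: appended to row 1. P = [[4, 6, 7]].
Insert 1: 1 bumps 4 from row 1; 4 starts row 2. P = [[1, 6, 7], [4]].
Insert 5: 5 bumps 6 from row 1; 6 appends to row 2. P = [[1, 5, 7], [4, 6]].
Insert 3: 3 bumps 5 from row 1; 5 bumps 6 from row 2; 6 starts row 3. P = [[1, 3, 7], [4, 5], [6]].
Insert 2: 2 bumps 3 from row 1; 3 bumps 4 from row 2; 4 bumps 6 from row 3; 6 starts row 4. P = [[1, 2, 7], [3, 5], [4], [6]].

So P = [[1, 2, 7], [3, 5], [4], [6]].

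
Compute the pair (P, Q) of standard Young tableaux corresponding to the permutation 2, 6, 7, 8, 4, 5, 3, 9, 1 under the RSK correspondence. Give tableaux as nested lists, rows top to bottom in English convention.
Insert each entry of the permutation into P by Schensted row insertion, recording in Q the position of each new cell.

Insert 2: appended to row 1. P = [[2]], Q = [[1]].
Insert 6: appended to row 1. P = [[2, 6]], Q = [[1, 2]].
Insert 7: appended to row 1. P = [[2, 6, 7]], Q = [[1, 2, 3]].
Insert 8: appended to row 1. P = [[2, 6, 7, 8]], Q = [[1, 2, 3, 4]].
Insert 4: 4 bumps 6 from row 1; 6 starts row 2. P = [[2, 4, 7, 8], [6]], Q = [[1, 2, 3, 4], [5]].
Insert 5: 5 bumps 7 from row 1; 7 appends to row 2. P = [[2, 4, 5, 8], [6, 7]], Q = [[1, 2, 3, 4], [5, 6]].
Insert 3: 3 bumps 4 from row 1; 4 bumps 6 from row 2; 6 starts row 3. P = [[2, 3, 5, 8], [4, 7], [6]], Q = [[1, 2, 3, 4], [5, 6], [7]].
Insert 9: appended to row 1. P = [[2, 3, 5, 8, 9], [4, 7], [6]], Q = [[1, 2, 3, 4, 8], [5, 6], [7]].
Insert 1: 1 bumps 2 from row 1; 2 bumps 4 from row 2; 4 bumps 6 from row 3; 6 starts row 4. P = [[1, 3, 5, 8, 9], [2, 7], [4], [6]], Q = [[1, 2, 3, 4, 8], [5, 6], [7], [9]].

So P = [[1, 3, 5, 8, 9], [2, 7], [4], [6]], Q = [[1, 2, 3, 4, 8], [5, 6], [7], [9]].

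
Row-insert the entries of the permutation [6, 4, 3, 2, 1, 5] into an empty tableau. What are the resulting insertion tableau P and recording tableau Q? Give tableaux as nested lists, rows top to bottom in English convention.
Insert each entry of the permutation into P by Schensted row insertion, recording in Q the position of each new cell.

Insert 6: appended to row 1. P = [[6]].
Insert 4: 4 bumps 6 from row 1; 6 starts row 2. P = [[4], [6]].
Insert 3: 3 bumps 4 from row 1; 4 bumps 6 from row 2; 6 starts row 3. P = [[3], [4], [6]].
Insert 2: 2 bumps 3 from row 1; 3 bumps 4 from row 2; 4 bumps 6 from row 3; 6 starts row 4. P = [[2], [3], [4], [6]].
Insert 1: 1 bumps 2 from row 1; 2 bumps 3 from row 2; 3 bumps 4 from row 3; 4 bumps 6 from row 4; 6 starts row 5. P = [[1], [2], [3], [4], [6]].
Insert 5: appended to row 1. P = [[1, 5], [2], [3], [4], [6]].

So P = [[1, 5], [2], [3], [4], [6]], Q = [[1, 6], [2], [3], [4], [5]].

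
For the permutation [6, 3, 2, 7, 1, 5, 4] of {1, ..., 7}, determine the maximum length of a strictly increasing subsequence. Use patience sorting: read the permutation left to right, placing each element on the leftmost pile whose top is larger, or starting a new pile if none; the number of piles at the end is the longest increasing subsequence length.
2

6: new pile. tops = [6]
3: onto pile 1 (replacing 6). tops = [3]
2: onto pile 1 (replacing 3). tops = [2]
7: new pile. tops = [2, 7]
1: onto pile 1 (replacing 2). tops = [1, 7]
5: onto pile 2 (replacing 7). tops = [1, 5]
4: onto pile 2 (replacing 5). tops = [1, 4]

2 piles, so the longest increasing subsequence has length 2.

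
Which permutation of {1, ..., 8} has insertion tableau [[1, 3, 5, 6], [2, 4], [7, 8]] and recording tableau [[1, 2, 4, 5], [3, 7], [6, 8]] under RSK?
Reverse the RSK construction: for i from n down to 1, find the cell of Q containing i, remove the entry at that cell from P, and reverse-bump it up through P; the value ejected from row 1 is w(i).

Step i=8: Q has 8 at row 3, column 2; remove 8 from row 3 of P and reverse-bump: 8 enters row 2 and ejects 4; 4 enters row 1 and ejects 3. So w(8) = 3. P is now [[1, 4, 5, 6], [2, 8], [7]].
Step i=7: Q has 7 at row 2, column 2; remove 8 from row 2 of P and reverse-bump: 8 enters row 1 and ejects 6. So w(7) = 6. P is now [[1, 4, 5, 8], [2], [7]].
Step i=6: Q has 6 at row 3, column 1; remove 7 from row 3 of P and reverse-bump: 7 enters row 2 and ejects 2; 2 enters row 1 and ejects 1. So w(6) = 1. P is now [[2, 4, 5, 8], [7]].
Step i=5: Q has 5 at row 1, column 4; remove that cell from P, ejecting 8. So w(5) = 8. P is now [[2, 4, 5], [7]].
Step i=4: Q has 4 at row 1, column 3; remove that cell from P, ejecting 5. So w(4) = 5. P is now [[2, 4], [7]].
Step i=3: Q has 3 at row 2, column 1; remove 7 from row 2 of P and reverse-bump: 7 enters row 1 and ejects 4. So w(3) = 4. P is now [[2, 7]].
Step i=2: Q has 2 at row 1, column 2; remove that cell from P, ejecting 7. So w(2) = 7. P is now [[2]].
Step i=1: Q has 1 at row 1, column 1; remove that cell from P, ejecting 2. So w(1) = 2. P is now [].

So w = 2 7 4 5 8 1 6 3.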